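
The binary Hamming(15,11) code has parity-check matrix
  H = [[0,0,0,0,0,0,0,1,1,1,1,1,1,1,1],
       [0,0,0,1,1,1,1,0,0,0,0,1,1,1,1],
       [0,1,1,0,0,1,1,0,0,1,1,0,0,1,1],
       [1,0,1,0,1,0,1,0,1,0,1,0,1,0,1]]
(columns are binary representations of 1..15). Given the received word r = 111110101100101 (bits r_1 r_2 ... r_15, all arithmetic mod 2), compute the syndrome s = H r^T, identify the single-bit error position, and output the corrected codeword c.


s = (0, 1, 1, 1)^T, error position = 7, corrected codeword c = 111110001100101

Compute s = H r^T mod 2 one row at a time:
  s_1 = 0 + 1 + 1 + 0 + 0 + 1 + 0 + 1 = 4 ≡ 0 (mod 2).
  s_2 = 1 + 1 + 0 + 1 + 0 + 1 + 0 + 1 = 5 ≡ 1 (mod 2).
  s_3 = 1 + 1 + 0 + 1 + 1 + 0 + 0 + 1 = 5 ≡ 1 (mod 2).
  s_4 = 1 + 1 + 1 + 1 + 1 + 0 + 1 + 1 = 7 ≡ 1 (mod 2).
s = (0, 1, 1, 1)^T — this equals column 7 of H (binary 0111), so error is at position 7.
Correct: flip bit 7 of r = 111110101100101 to get c = 111110001100101.


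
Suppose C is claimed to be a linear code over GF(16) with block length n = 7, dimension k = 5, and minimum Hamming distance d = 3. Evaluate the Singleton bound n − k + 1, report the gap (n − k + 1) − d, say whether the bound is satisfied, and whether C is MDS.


Singleton RHS = n − k + 1 = 3, slack = 0, bound satisfied, MDS.

Singleton bound: d ≤ n − k + 1.
Here n = 7, k = 5, so n − k + 1 = 3.
Given d = 3, check d ≤ 3: YES.
Slack = (n − k + 1) − d = 0.
The code is MDS (slack = 0).
Description: the claimed parameters are [7, 5, 3]_16; such a code would be MDS (meets Singleton bound).


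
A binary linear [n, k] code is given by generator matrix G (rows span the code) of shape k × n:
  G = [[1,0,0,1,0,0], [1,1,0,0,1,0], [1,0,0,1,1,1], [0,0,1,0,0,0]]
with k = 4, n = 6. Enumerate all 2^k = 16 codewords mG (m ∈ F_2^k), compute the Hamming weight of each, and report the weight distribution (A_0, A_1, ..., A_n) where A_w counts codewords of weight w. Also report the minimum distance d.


Weight distribution: A_0 = 1, A_1 = 1, A_2 = 2, A_3 = 6, A_4 = 5, A_5 = 1. Minimum distance d = 1.

Enumerate all 2^4 = 16 messages m ∈ F_2^4.
For each, compute codeword c = mG in F_2^6, then tally its weight.
  m = 0000 → c = 000000, weight = 0.
  m = 1000 → c = 100100, weight = 2.
  m = 0100 → c = 110010, weight = 3.
  m = 1100 → c = 010110, weight = 3.
  m = 0010 → c = 100111, weight = 4.
  m = 1010 → c = 000011, weight = 2.
  m = 0110 → c = 010101, weight = 3.
  m = 1110 → c = 110001, weight = 3.
  m = 0001 → c = 001000, weight = 1.
  m = 1001 → c = 101100, weight = 3.
  m = 0101 → c = 111010, weight = 4.
  m = 1101 → c = 011110, weight = 4.
  m = 0011 → c = 101111, weight = 5.
  m = 1011 → c = 001011, weight = 3.
  m = 0111 → c = 011101, weight = 4.
  m = 1111 → c = 111001, weight = 4.
Tally weights:
  weight 0: 1 codewords.
  weight 1: 1 codewords.
  weight 2: 2 codewords.
  weight 3: 6 codewords.
  weight 4: 5 codewords.
  weight 5: 1 codewords.
Minimum distance d = smallest w > 0 with A_w > 0 = 1.
Sanity: Σ A_w = 16 = 2^4 = 16 ✓.


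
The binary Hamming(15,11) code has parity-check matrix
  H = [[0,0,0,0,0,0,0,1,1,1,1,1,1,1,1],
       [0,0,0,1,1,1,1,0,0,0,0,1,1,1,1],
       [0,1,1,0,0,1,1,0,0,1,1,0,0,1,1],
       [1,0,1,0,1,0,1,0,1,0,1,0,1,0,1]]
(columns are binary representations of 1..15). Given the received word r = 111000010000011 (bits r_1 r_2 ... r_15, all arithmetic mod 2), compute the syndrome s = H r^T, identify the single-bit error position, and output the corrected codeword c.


s = (1, 0, 0, 1)^T, error position = 9, corrected codeword c = 111000011000011

Compute s = H r^T mod 2 one row at a time:
  s_1 = 1 + 0 + 0 + 0 + 0 + 0 + 1 + 1 = 3 ≡ 1 (mod 2).
  s_2 = 0 + 0 + 0 + 0 + 0 + 0 + 1 + 1 = 2 ≡ 0 (mod 2).
  s_3 = 1 + 1 + 0 + 0 + 0 + 0 + 1 + 1 = 4 ≡ 0 (mod 2).
  s_4 = 1 + 1 + 0 + 0 + 0 + 0 + 0 + 1 = 3 ≡ 1 (mod 2).
s = (1, 0, 0, 1)^T — this equals column 9 of H (binary 1001), so error is at position 9.
Correct: flip bit 9 of r = 111000010000011 to get c = 111000011000011.


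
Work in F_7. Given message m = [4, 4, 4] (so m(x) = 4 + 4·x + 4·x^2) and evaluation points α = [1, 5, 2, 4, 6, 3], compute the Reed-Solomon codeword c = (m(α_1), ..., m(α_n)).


c = [5, 5, 0, 0, 4, 3]

Message polynomial: m(x) = 4 + 4·x + 4·x^2 (mod 7).
For each evaluation point α_i, compute m(α_i) mod 7:
  α_1 = 1: Horner steps 4 → 1 → 5, so m(1) = 5.
  α_2 = 5: Horner steps 4 → 3 → 5, so m(5) = 5.
  α_3 = 2: Horner steps 4 → 5 → 0, so m(2) = 0.
  α_4 = 4: Horner steps 4 → 6 → 0, so m(4) = 0.
  α_5 = 6: Horner steps 4 → 0 → 4, so m(6) = 4.
  α_6 = 3: Horner steps 4 → 2 → 3, so m(3) = 3.
Codeword c = [5, 5, 0, 0, 4, 3] ∈ F_7^6.


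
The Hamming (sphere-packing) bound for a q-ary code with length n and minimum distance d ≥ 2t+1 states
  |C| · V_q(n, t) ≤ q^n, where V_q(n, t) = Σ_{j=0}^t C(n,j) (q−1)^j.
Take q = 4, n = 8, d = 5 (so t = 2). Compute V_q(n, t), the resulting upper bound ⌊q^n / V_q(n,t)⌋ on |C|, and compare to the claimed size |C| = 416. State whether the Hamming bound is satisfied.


V_q(n, t) = 277, q^n = 65536, Hamming bound = 236, |C| = 416 > bound (violated).

Step 1: Compute V_q(n, t) = Σ_{j=0}^2 C(n, j) (q−1)^j.
  j = 0: C(8,0)·(3)^0 = 1·1 = 1.
  j = 1: C(8,1)·(3)^1 = 8·3 = 24.
  j = 2: C(8,2)·(3)^2 = 28·9 = 252.
  V_q(n, t) = 1 + 24 + 252 = 277.
Step 2: q^n = 4^8 = 65536.
Step 3: Hamming bound ⌊q^n / V_q(n,t)⌋ = ⌊65536/277⌋ = 236.
Step 4: Compare |C| = 416 to 236: violated.
The claimed |C| lies above the Hamming bound, so no 4-ary code of length 8 with d ≥ 5 can have 416 codewords.


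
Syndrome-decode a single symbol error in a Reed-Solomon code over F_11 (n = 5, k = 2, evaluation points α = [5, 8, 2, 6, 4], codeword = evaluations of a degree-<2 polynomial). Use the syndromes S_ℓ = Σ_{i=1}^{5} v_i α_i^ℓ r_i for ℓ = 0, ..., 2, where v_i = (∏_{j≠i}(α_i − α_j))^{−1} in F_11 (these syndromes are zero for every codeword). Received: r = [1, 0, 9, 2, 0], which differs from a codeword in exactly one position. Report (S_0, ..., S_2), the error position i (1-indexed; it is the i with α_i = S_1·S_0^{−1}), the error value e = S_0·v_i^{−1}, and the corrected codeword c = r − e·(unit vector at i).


S = (7, 1, 8), error at position 2, error magnitude e = 7, c = [1, 4, 9, 2, 0].

Step 1: column multipliers v_i = (∏_{j≠i}(α_i − α_j))^{−1} mod 11.
  i = 1 (α = 5): (5−8)(5−2)(5−6)(5−4) = (−3)·3·(−1)·1 = 9 ≡ 9, so v_1 = 9^{−1} = 5 (mod 11).
  i = 2 (α = 8): (8−5)(8−2)(8−6)(8−4) = 3·6·2·4 = 144 ≡ 1, so v_2 = 1^{−1} = 1 (mod 11).
  i = 3 (α = 2): (2−5)(2−8)(2−6)(2−4) = (−3)·(−6)·(−4)·(−2) = 144 ≡ 1, so v_3 = 1^{−1} = 1 (mod 11).
  i = 4 (α = 6): (6−5)(6−8)(6−2)(6−4) = 1·(−2)·4·2 = −16 ≡ 6, so v_4 = 6^{−1} = 2 (mod 11).
  i = 5 (α = 4): (4−5)(4−8)(4−2)(4−6) = (−1)·(−4)·2·(−2) = −16 ≡ 6, so v_5 = 6^{−1} = 2 (mod 11).
  v = [5, 1, 1, 2, 2].
Step 2: syndromes of r = [1, 0, 9, 2, 0] (all sums mod 11).
  S_0 = Σ v_i r_i = 5·1 + 1·0 + 1·9 + 2·2 + 2·0 = 18 ≡ 7.
  S_1 = Σ v_i α_i r_i = 5·5·1 + 1·8·0 + 1·2·9 + 2·6·2 + 2·4·0 = 67 ≡ 1.
  α_i^2 mod 11 = [3, 9, 4, 3, 5].
  S_2 = Σ v_i α_i^2 r_i = 5·3·1 + 1·9·0 + 1·4·9 + 2·3·2 + 2·5·0 = 63 ≡ 8.
  S = (7, 1, 8) ≠ 0, so r is not a codeword (an error is present).
Step 3: locate the error. For a single error e at position i, S_ℓ = v_i·e·α_i^ℓ, so α_err = S_1/S_0.
  S_0^{−1} = 7^{−1} = 8 (mod 11), so α_err = 1·8 = 8 ≡ 8 = α_2. Error position i = 2.
  Consistency check: S_2/S_1 = 8·1 = 8 ≡ 8 = α_err ✓ (single-error assumption holds).
Step 4: error magnitude e = S_0/v_2 = S_0·∏_{j≠2}(α_2 − α_j) = 7·1 = 7 ≡ 7 (mod 11).
Step 5: correct position 2: c_2 = r_2 − e = 0 − 7 ≡ 4 (mod 11). Hence c = [1, 4, 9, 2, 0].
  Check: interpolating c through the α_i gives m(x) = 7 + 1·x (degree < 2) with m(α_i) = c_i for every i, so c is indeed a codeword.


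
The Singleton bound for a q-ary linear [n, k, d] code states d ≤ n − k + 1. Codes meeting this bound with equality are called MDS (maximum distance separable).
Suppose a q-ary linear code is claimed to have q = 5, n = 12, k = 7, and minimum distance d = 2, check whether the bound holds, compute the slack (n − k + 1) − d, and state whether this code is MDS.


Singleton RHS = n − k + 1 = 6, slack = 4, bound satisfied, not MDS.

Singleton bound: d ≤ n − k + 1.
Here n = 12, k = 7, so n − k + 1 = 6.
Given d = 2, check d ≤ 6: YES.
Slack = (n − k + 1) − d = 4.
The code is NOT MDS (slack = 4 > 0).
Description: the claimed parameters are [12, 7, 2]_5; such a code would be non-MDS.


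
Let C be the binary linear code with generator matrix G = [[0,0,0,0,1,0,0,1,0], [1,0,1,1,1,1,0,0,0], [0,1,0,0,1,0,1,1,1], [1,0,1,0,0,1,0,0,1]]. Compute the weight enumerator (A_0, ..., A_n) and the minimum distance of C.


Weight distribution: A_0 = 1, A_2 = 1, A_3 = 3, A_4 = 3, A_5 = 4, A_6 = 1, A_7 = 1, A_8 = 2. Minimum distance d = 2.

Enumerate all 2^4 = 16 messages m ∈ F_2^4.
For each, compute codeword c = mG in F_2^9, then tally its weight.
  m = 0000 → c = 000000000, weight = 0.
  m = 1000 → c = 000010010, weight = 2.
  m = 0100 → c = 101111000, weight = 5.
  m = 1100 → c = 101101010, weight = 5.
  m = 0010 → c = 010010111, weight = 5.
  m = 1010 → c = 010000101, weight = 3.
  m = 0110 → c = 111101111, weight = 8.
  m = 1110 → c = 111111101, weight = 8.
  m = 0001 → c = 101001001, weight = 4.
  m = 1001 → c = 101011011, weight = 6.
  m = 0101 → c = 000110001, weight = 3.
  m = 1101 → c = 000100011, weight = 3.
  m = 0011 → c = 111011110, weight = 7.
  m = 1011 → c = 111001100, weight = 5.
  m = 0111 → c = 010100110, weight = 4.
  m = 1111 → c = 010110100, weight = 4.
Tally weights:
  weight 0: 1 codewords.
  weight 2: 1 codewords.
  weight 3: 3 codewords.
  weight 4: 3 codewords.
  weight 5: 4 codewords.
  weight 6: 1 codewords.
  weight 7: 1 codewords.
  weight 8: 2 codewords.
Minimum distance d = smallest w > 0 with A_w > 0 = 2.
Sanity: Σ A_w = 16 = 2^4 = 16 ✓.


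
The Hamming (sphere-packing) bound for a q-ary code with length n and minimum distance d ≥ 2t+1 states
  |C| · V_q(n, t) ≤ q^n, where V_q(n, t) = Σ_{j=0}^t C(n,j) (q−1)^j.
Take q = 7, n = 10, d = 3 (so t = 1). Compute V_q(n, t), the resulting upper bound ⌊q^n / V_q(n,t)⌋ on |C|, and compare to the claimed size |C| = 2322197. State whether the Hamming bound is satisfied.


V_q(n, t) = 61, q^n = 282475249, Hamming bound = 4630741, |C| = 2322197 ≤ bound (satisfied).

Step 1: Compute V_q(n, t) = Σ_{j=0}^1 C(n, j) (q−1)^j.
  j = 0: C(10,0)·(6)^0 = 1·1 = 1.
  j = 1: C(10,1)·(6)^1 = 10·6 = 60.
  V_q(n, t) = 1 + 60 = 61.
Step 2: q^n = 7^10 = 282475249.
Step 3: Hamming bound ⌊q^n / V_q(n,t)⌋ = ⌊282475249/61⌋ = 4630741.
Step 4: Compare |C| = 2322197 to 4630741: satisfied.
The claimed |C| lies below the Hamming bound.


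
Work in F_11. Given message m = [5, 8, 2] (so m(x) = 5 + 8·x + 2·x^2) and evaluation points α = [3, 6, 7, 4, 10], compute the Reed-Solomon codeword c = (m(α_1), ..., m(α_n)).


c = [3, 4, 5, 3, 10]

Message polynomial: m(x) = 5 + 8·x + 2·x^2 (mod 11).
For each evaluation point α_i, compute m(α_i) mod 11:
  α_1 = 3: Horner steps 2 → 3 → 3, so m(3) = 3.
  α_2 = 6: Horner steps 2 → 9 → 4, so m(6) = 4.
  α_3 = 7: Horner steps 2 → 0 → 5, so m(7) = 5.
  α_4 = 4: Horner steps 2 → 5 → 3, so m(4) = 3.
  α_5 = 10: Horner steps 2 → 6 → 10, so m(10) = 10.
Codeword c = [3, 4, 5, 3, 10] ∈ F_11^5.


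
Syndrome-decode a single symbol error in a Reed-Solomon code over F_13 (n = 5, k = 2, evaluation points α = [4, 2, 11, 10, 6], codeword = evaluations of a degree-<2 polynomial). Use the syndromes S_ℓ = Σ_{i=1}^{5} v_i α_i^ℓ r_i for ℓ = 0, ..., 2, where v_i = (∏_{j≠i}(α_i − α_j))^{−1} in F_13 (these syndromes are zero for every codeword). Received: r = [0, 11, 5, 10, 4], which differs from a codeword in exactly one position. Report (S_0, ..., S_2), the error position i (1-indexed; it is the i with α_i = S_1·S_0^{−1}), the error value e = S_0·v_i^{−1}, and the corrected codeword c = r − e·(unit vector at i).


S = (12, 9, 10), error at position 1, error magnitude e = 12, c = [1, 11, 5, 10, 4].

Step 1: column multipliers v_i = (∏_{j≠i}(α_i − α_j))^{−1} mod 13.
  i = 1 (α = 4): (4−2)(4−11)(4−10)(4−6) = 2·(−7)·(−6)·(−2) = −168 ≡ 1, so v_1 = 1^{−1} = 1 (mod 13).
  i = 2 (α = 2): (2−4)(2−11)(2−10)(2−6) = (−2)·(−9)·(−8)·(−4) = 576 ≡ 4, so v_2 = 4^{−1} = 10 (mod 13).
  i = 3 (α = 11): (11−4)(11−2)(11−10)(11−6) = 7·9·1·5 = 315 ≡ 3, so v_3 = 3^{−1} = 9 (mod 13).
  i = 4 (α = 10): (10−4)(10−2)(10−11)(10−6) = 6·8·(−1)·4 = −192 ≡ 3, so v_4 = 3^{−1} = 9 (mod 13).
  i = 5 (α = 6): (6−4)(6−2)(6−11)(6−10) = 2·4·(−5)·(−4) = 160 ≡ 4, so v_5 = 4^{−1} = 10 (mod 13).
  v = [1, 10, 9, 9, 10].
Step 2: syndromes of r = [0, 11, 5, 10, 4] (all sums mod 13).
  S_0 = Σ v_i r_i = 1·0 + 10·11 + 9·5 + 9·10 + 10·4 = 285 ≡ 12.
  S_1 = Σ v_i α_i r_i = 1·4·0 + 10·2·11 + 9·11·5 + 9·10·10 + 10·6·4 = 1855 ≡ 9.
  α_i^2 mod 13 = [3, 4, 4, 9, 10].
  S_2 = Σ v_i α_i^2 r_i = 1·3·0 + 10·4·11 + 9·4·5 + 9·9·10 + 10·10·4 = 1830 ≡ 10.
  S = (12, 9, 10) ≠ 0, so r is not a codeword (an error is present).
Step 3: locate the error. For a single error e at position i, S_ℓ = v_i·e·α_i^ℓ, so α_err = S_1/S_0.
  S_0^{−1} = 12^{−1} = 12 (mod 13), so α_err = 9·12 = 108 ≡ 4 = α_1. Error position i = 1.
  Consistency check: S_2/S_1 = 10·3 = 30 ≡ 4 = α_err ✓ (single-error assumption holds).
Step 4: error magnitude e = S_0/v_1 = S_0·∏_{j≠1}(α_1 − α_j) = 12·1 = 12 ≡ 12 (mod 13).
Step 5: correct position 1: c_1 = r_1 − e = 0 − 12 ≡ 1 (mod 13). Hence c = [1, 11, 5, 10, 4].
  Check: interpolating c through the α_i gives m(x) = 8 + 8·x (degree < 2) with m(α_i) = c_i for every i, so c is indeed a codeword.


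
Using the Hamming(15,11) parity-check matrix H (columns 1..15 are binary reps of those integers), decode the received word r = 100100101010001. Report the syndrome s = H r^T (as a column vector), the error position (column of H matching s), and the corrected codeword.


s = (1, 1, 1, 1)^T, error position = 15, corrected codeword c = 100100101010000

Compute s = H r^T mod 2 one row at a time:
  s_1 = 0 + 1 + 0 + 1 + 0 + 0 + 0 + 1 = 3 ≡ 1 (mod 2).
  s_2 = 1 + 0 + 0 + 1 + 0 + 0 + 0 + 1 = 3 ≡ 1 (mod 2).
  s_3 = 0 + 0 + 0 + 1 + 0 + 1 + 0 + 1 = 3 ≡ 1 (mod 2).
  s_4 = 1 + 0 + 0 + 1 + 1 + 1 + 0 + 1 = 5 ≡ 1 (mod 2).
s = (1, 1, 1, 1)^T — this equals column 15 of H (binary 1111), so error is at position 15.
Correct: flip bit 15 of r = 100100101010001 to get c = 100100101010000.


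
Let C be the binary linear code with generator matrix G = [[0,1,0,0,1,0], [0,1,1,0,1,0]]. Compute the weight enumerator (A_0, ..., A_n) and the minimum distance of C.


Weight distribution: A_0 = 1, A_1 = 1, A_2 = 1, A_3 = 1. Minimum distance d = 1.

Enumerate all 2^2 = 4 messages m ∈ F_2^2.
For each, compute codeword c = mG in F_2^6, then tally its weight.
  m = 00 → c = 000000, weight = 0.
  m = 10 → c = 010010, weight = 2.
  m = 01 → c = 011010, weight = 3.
  m = 11 → c = 001000, weight = 1.
Tally weights:
  weight 0: 1 codewords.
  weight 1: 1 codewords.
  weight 2: 1 codewords.
  weight 3: 1 codewords.
Minimum distance d = smallest w > 0 with A_w > 0 = 1.
Sanity: Σ A_w = 4 = 2^2 = 4 ✓.


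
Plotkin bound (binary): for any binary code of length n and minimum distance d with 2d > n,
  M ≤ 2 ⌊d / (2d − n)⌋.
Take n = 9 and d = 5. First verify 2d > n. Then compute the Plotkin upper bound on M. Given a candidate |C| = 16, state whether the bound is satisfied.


Plotkin bound M ≤ 10; given |C| = 16 > bound (violated).

Check applicability: 2d = 10, n = 9.
2d − n = 1 > 0, so Plotkin applies.
Compute d/(2d−n) = 5/1 ≈ 5.0000.
⌊d/(2d−n)⌋ = 5.
Plotkin bound: M ≤ 2·5 = 10.
Given |C| = 16, check: VIOLATED.
This |C| is above the Plotkin bound, so no binary code with n = 9, d = 5 and 16 codewords exists.


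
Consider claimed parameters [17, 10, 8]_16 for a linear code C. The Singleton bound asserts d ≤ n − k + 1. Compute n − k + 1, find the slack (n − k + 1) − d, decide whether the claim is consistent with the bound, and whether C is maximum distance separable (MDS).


Singleton RHS = n − k + 1 = 8, slack = 0, bound satisfied, MDS.

Singleton bound: d ≤ n − k + 1.
Here n = 17, k = 10, so n − k + 1 = 8.
Given d = 8, check d ≤ 8: YES.
Slack = (n − k + 1) − d = 0.
The code is MDS (slack = 0).
Description: the claimed parameters are [17, 10, 8]_16; such a code would be MDS (meets Singleton bound).


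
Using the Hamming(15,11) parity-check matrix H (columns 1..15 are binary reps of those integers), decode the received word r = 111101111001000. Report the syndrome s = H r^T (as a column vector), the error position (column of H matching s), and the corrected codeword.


s = (1, 0, 0, 0)^T, error position = 8, corrected codeword c = 111101101001000

Compute s = H r^T mod 2 one row at a time:
  s_1 = 1 + 1 + 0 + 0 + 1 + 0 + 0 + 0 = 3 ≡ 1 (mod 2).
  s_2 = 1 + 0 + 1 + 1 + 1 + 0 + 0 + 0 = 4 ≡ 0 (mod 2).
  s_3 = 1 + 1 + 1 + 1 + 0 + 0 + 0 + 0 = 4 ≡ 0 (mod 2).
  s_4 = 1 + 1 + 0 + 1 + 1 + 0 + 0 + 0 = 4 ≡ 0 (mod 2).
s = (1, 0, 0, 0)^T — this equals column 8 of H (binary 1000), so error is at position 8.
Correct: flip bit 8 of r = 111101111001000 to get c = 111101101001000.


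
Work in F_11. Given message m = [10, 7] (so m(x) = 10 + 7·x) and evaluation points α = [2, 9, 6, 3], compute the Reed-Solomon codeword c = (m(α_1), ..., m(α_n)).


c = [2, 7, 8, 9]

Message polynomial: m(x) = 10 + 7·x (mod 11).
For each evaluation point α_i, compute m(α_i) mod 11:
  α_1 = 2: Horner steps 7 → 2, so m(2) = 2.
  α_2 = 9: Horner steps 7 → 7, so m(9) = 7.
  α_3 = 6: Horner steps 7 → 8, so m(6) = 8.
  α_4 = 3: Horner steps 7 → 9, so m(3) = 9.
Codeword c = [2, 7, 8, 9] ∈ F_11^4.


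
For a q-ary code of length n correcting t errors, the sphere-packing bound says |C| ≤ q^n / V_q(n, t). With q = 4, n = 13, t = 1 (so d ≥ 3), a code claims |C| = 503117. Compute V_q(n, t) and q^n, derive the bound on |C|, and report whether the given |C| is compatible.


V_q(n, t) = 40, q^n = 67108864, Hamming bound = 1677721, |C| = 503117 ≤ bound (satisfied).

Step 1: Compute V_q(n, t) = Σ_{j=0}^1 C(n, j) (q−1)^j.
  j = 0: C(13,0)·(3)^0 = 1·1 = 1.
  j = 1: C(13,1)·(3)^1 = 13·3 = 39.
  V_q(n, t) = 1 + 39 = 40.
Step 2: q^n = 4^13 = 67108864.
Step 3: Hamming bound ⌊q^n / V_q(n,t)⌋ = ⌊67108864/40⌋ = 1677721.
Step 4: Compare |C| = 503117 to 1677721: satisfied.
The claimed |C| lies below the Hamming bound.


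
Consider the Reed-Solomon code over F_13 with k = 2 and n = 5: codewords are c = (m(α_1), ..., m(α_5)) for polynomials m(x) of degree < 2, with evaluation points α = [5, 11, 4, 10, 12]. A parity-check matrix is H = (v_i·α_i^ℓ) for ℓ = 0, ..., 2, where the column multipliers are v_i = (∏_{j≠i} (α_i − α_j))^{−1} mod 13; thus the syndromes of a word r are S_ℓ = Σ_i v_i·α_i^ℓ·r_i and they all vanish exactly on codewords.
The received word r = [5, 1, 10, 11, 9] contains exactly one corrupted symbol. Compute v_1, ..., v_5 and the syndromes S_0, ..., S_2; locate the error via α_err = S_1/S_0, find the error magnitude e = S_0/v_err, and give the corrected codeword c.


S = (12, 3, 4), error at position 4, error magnitude e = 5, c = [5, 1, 10, 6, 9].

Step 1: column multipliers v_i = (∏_{j≠i}(α_i − α_j))^{−1} mod 13.
  i = 1 (α = 5): (5−11)(5−4)(5−10)(5−12) = (−6)·1·(−5)·(−7) = −210 ≡ 11, so v_1 = 11^{−1} = 6 (mod 13).
  i = 2 (α = 11): (11−5)(11−4)(11−10)(11−12) = 6·7·1·(−1) = −42 ≡ 10, so v_2 = 10^{−1} = 4 (mod 13).
  i = 3 (α = 4): (4−5)(4−11)(4−10)(4−12) = (−1)·(−7)·(−6)·(−8) = 336 ≡ 11, so v_3 = 11^{−1} = 6 (mod 13).
  i = 4 (α = 10): (10−5)(10−11)(10−4)(10−12) = 5·(−1)·6·(−2) = 60 ≡ 8, so v_4 = 8^{−1} = 5 (mod 13).
  i = 5 (α = 12): (12−5)(12−11)(12−4)(12−10) = 7·1·8·2 = 112 ≡ 8, so v_5 = 8^{−1} = 5 (mod 13).
  v = [6, 4, 6, 5, 5].
Step 2: syndromes of r = [5, 1, 10, 11, 9] (all sums mod 13).
  S_0 = Σ v_i r_i = 6·5 + 4·1 + 6·10 + 5·11 + 5·9 = 194 ≡ 12.
  S_1 = Σ v_i α_i r_i = 6·5·5 + 4·11·1 + 6·4·10 + 5·10·11 + 5·12·9 = 1524 ≡ 3.
  α_i^2 mod 13 = [12, 4, 3, 9, 1].
  S_2 = Σ v_i α_i^2 r_i = 6·12·5 + 4·4·1 + 6·3·10 + 5·9·11 + 5·1·9 = 1096 ≡ 4.
  S = (12, 3, 4) ≠ 0, so r is not a codeword (an error is present).
Step 3: locate the error. For a single error e at position i, S_ℓ = v_i·e·α_i^ℓ, so α_err = S_1/S_0.
  S_0^{−1} = 12^{−1} = 12 (mod 13), so α_err = 3·12 = 36 ≡ 10 = α_4. Error position i = 4.
  Consistency check: S_2/S_1 = 4·9 = 36 ≡ 10 = α_err ✓ (single-error assumption holds).
Step 4: error magnitude e = S_0/v_4 = S_0·∏_{j≠4}(α_4 − α_j) = 12·8 = 96 ≡ 5 (mod 13).
Step 5: correct position 4: c_4 = r_4 − e = 11 − 5 ≡ 6 (mod 13). Hence c = [5, 1, 10, 6, 9].
  Check: interpolating c through the α_i gives m(x) = 4 + 8·x (degree < 2) with m(α_i) = c_i for every i, so c is indeed a codeword.


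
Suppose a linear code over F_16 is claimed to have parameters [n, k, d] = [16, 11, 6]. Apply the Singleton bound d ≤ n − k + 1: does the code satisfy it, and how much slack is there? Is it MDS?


Singleton RHS = n − k + 1 = 6, slack = 0, bound satisfied, MDS.

Singleton bound: d ≤ n − k + 1.
Here n = 16, k = 11, so n − k + 1 = 6.
Given d = 6, check d ≤ 6: YES.
Slack = (n − k + 1) − d = 0.
The code is MDS (slack = 0).
Description: the claimed parameters are [16, 11, 6]_16; such a code would be MDS (meets Singleton bound).


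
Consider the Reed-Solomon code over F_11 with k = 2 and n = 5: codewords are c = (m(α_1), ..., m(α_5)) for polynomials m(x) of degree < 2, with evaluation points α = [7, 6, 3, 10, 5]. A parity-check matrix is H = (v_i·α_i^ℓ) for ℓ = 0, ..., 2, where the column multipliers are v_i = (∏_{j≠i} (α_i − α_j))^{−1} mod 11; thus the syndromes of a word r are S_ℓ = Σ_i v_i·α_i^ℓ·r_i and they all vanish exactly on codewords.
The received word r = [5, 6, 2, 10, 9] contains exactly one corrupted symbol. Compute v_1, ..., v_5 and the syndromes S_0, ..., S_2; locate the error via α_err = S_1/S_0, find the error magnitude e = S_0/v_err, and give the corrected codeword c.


S = (10, 5, 8), error at position 2, error magnitude e = 10, c = [5, 7, 2, 10, 9].

Step 1: column multipliers v_i = (∏_{j≠i}(α_i − α_j))^{−1} mod 11.
  i = 1 (α = 7): (7−6)(7−3)(7−10)(7−5) = 1·4·(−3)·2 = −24 ≡ 9, so v_1 = 9^{−1} = 5 (mod 11).
  i = 2 (α = 6): (6−7)(6−3)(6−10)(6−5) = (−1)·3·(−4)·1 = 12 ≡ 1, so v_2 = 1^{−1} = 1 (mod 11).
  i = 3 (α = 3): (3−7)(3−6)(3−10)(3−5) = (−4)·(−3)·(−7)·(−2) = 168 ≡ 3, so v_3 = 3^{−1} = 4 (mod 11).
  i = 4 (α = 10): (10−7)(10−6)(10−3)(10−5) = 3·4·7·5 = 420 ≡ 2, so v_4 = 2^{−1} = 6 (mod 11).
  i = 5 (α = 5): (5−7)(5−6)(5−3)(5−10) = (−2)·(−1)·2·(−5) = −20 ≡ 2, so v_5 = 2^{−1} = 6 (mod 11).
  v = [5, 1, 4, 6, 6].
Step 2: syndromes of r = [5, 6, 2, 10, 9] (all sums mod 11).
  S_0 = Σ v_i r_i = 5·5 + 1·6 + 4·2 + 6·10 + 6·9 = 153 ≡ 10.
  S_1 = Σ v_i α_i r_i = 5·7·5 + 1·6·6 + 4·3·2 + 6·10·10 + 6·5·9 = 1105 ≡ 5.
  α_i^2 mod 11 = [5, 3, 9, 1, 3].
  S_2 = Σ v_i α_i^2 r_i = 5·5·5 + 1·3·6 + 4·9·2 + 6·1·10 + 6·3·9 = 437 ≡ 8.
  S = (10, 5, 8) ≠ 0, so r is not a codeword (an error is present).
Step 3: locate the error. For a single error e at position i, S_ℓ = v_i·e·α_i^ℓ, so α_err = S_1/S_0.
  S_0^{−1} = 10^{−1} = 10 (mod 11), so α_err = 5·10 = 50 ≡ 6 = α_2. Error position i = 2.
  Consistency check: S_2/S_1 = 8·9 = 72 ≡ 6 = α_err ✓ (single-error assumption holds).
Step 4: error magnitude e = S_0/v_2 = S_0·∏_{j≠2}(α_2 − α_j) = 10·1 = 10 ≡ 10 (mod 11).
Step 5: correct position 2: c_2 = r_2 − e = 6 − 10 ≡ 7 (mod 11). Hence c = [5, 7, 2, 10, 9].
  Check: interpolating c through the α_i gives m(x) = 8 + 9·x (degree < 2) with m(α_i) = c_i for every i, so c is indeed a codeword.


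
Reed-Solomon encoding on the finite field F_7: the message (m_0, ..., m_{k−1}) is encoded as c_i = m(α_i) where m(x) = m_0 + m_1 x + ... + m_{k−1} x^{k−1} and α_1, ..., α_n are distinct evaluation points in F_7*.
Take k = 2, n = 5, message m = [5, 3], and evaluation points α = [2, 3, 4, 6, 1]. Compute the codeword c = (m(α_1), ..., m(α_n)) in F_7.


c = [4, 0, 3, 2, 1]

Message polynomial: m(x) = 5 + 3·x (mod 7).
For each evaluation point α_i, compute m(α_i) mod 7:
  α_1 = 2: Horner steps 3 → 4, so m(2) = 4.
  α_2 = 3: Horner steps 3 → 0, so m(3) = 0.
  α_3 = 4: Horner steps 3 → 3, so m(4) = 3.
  α_4 = 6: Horner steps 3 → 2, so m(6) = 2.
  α_5 = 1: Horner steps 3 → 1, so m(1) = 1.
Codeword c = [4, 0, 3, 2, 1] ∈ F_7^5.


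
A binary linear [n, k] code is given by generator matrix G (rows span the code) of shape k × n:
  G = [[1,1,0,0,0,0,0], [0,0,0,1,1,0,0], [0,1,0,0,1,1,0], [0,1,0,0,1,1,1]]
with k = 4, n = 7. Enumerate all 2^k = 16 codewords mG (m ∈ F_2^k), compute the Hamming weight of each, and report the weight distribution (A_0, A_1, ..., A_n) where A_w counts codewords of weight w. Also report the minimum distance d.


Weight distribution: A_0 = 1, A_1 = 1, A_2 = 2, A_3 = 6, A_4 = 5, A_5 = 1. Minimum distance d = 1.

Enumerate all 2^4 = 16 messages m ∈ F_2^4.
For each, compute codeword c = mG in F_2^7, then tally its weight.
  m = 0000 → c = 0000000, weight = 0.
  m = 1000 → c = 1100000, weight = 2.
  m = 0100 → c = 0001100, weight = 2.
  m = 1100 → c = 1101100, weight = 4.
  m = 0010 → c = 0100110, weight = 3.
  m = 1010 → c = 1000110, weight = 3.
  m = 0110 → c = 0101010, weight = 3.
  m = 1110 → c = 1001010, weight = 3.
  m = 0001 → c = 0100111, weight = 4.
  m = 1001 → c = 1000111, weight = 4.
  m = 0101 → c = 0101011, weight = 4.
  m = 1101 → c = 1001011, weight = 4.
  m = 0011 → c = 0000001, weight = 1.
  m = 1011 → c = 1100001, weight = 3.
  m = 0111 → c = 0001101, weight = 3.
  m = 1111 → c = 1101101, weight = 5.
Tally weights:
  weight 0: 1 codewords.
  weight 1: 1 codewords.
  weight 2: 2 codewords.
  weight 3: 6 codewords.
  weight 4: 5 codewords.
  weight 5: 1 codewords.
Minimum distance d = smallest w > 0 with A_w > 0 = 1.
Sanity: Σ A_w = 16 = 2^4 = 16 ✓.


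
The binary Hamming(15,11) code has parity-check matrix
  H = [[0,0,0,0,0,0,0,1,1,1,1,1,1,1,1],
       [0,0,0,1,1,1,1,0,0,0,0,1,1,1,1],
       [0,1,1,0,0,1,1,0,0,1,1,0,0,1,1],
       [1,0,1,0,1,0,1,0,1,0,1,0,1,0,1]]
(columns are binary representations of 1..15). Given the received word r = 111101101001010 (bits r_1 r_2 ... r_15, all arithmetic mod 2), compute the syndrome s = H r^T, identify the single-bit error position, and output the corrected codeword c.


s = (1, 1, 1, 0)^T, error position = 14, corrected codeword c = 111101101001000

Compute s = H r^T mod 2 one row at a time:
  s_1 = 0 + 1 + 0 + 0 + 1 + 0 + 1 + 0 = 3 ≡ 1 (mod 2).
  s_2 = 1 + 0 + 1 + 1 + 1 + 0 + 1 + 0 = 5 ≡ 1 (mod 2).
  s_3 = 1 + 1 + 1 + 1 + 0 + 0 + 1 + 0 = 5 ≡ 1 (mod 2).
  s_4 = 1 + 1 + 0 + 1 + 1 + 0 + 0 + 0 = 4 ≡ 0 (mod 2).
s = (1, 1, 1, 0)^T — this equals column 14 of H (binary 1110), so error is at position 14.
Correct: flip bit 14 of r = 111101101001010 to get c = 111101101001000.


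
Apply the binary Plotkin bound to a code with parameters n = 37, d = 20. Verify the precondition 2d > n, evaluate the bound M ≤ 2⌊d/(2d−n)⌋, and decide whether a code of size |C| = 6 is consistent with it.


Plotkin bound M ≤ 12; given |C| = 6 ≤ bound (satisfied).

Check applicability: 2d = 40, n = 37.
2d − n = 3 > 0, so Plotkin applies.
Compute d/(2d−n) = 20/3 ≈ 6.6667.
⌊d/(2d−n)⌋ = 6.
Plotkin bound: M ≤ 2·6 = 12.
Given |C| = 6, check: satisfied.
This |C| is below the Plotkin bound.


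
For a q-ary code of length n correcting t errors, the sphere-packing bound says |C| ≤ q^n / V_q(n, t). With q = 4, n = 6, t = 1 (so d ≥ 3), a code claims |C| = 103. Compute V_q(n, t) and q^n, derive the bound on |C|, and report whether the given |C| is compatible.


V_q(n, t) = 19, q^n = 4096, Hamming bound = 215, |C| = 103 ≤ bound (satisfied).

Step 1: Compute V_q(n, t) = Σ_{j=0}^1 C(n, j) (q−1)^j.
  j = 0: C(6,0)·(3)^0 = 1·1 = 1.
  j = 1: C(6,1)·(3)^1 = 6·3 = 18.
  V_q(n, t) = 1 + 18 = 19.
Step 2: q^n = 4^6 = 4096.
Step 3: Hamming bound ⌊q^n / V_q(n,t)⌋ = ⌊4096/19⌋ = 215.
Step 4: Compare |C| = 103 to 215: satisfied.
The claimed |C| lies below the Hamming bound.


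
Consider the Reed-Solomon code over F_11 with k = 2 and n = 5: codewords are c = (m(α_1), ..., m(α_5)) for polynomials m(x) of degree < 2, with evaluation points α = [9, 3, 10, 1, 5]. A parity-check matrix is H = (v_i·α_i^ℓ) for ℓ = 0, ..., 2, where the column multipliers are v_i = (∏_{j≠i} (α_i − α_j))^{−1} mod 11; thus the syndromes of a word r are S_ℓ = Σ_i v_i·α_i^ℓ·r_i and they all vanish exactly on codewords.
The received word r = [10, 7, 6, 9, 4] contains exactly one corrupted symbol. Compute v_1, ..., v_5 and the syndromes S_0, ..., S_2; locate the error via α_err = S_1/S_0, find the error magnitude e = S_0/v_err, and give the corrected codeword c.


S = (9, 5, 4), error at position 2, error magnitude e = 6, c = [10, 1, 6, 9, 4].

Step 1: column multipliers v_i = (∏_{j≠i}(α_i − α_j))^{−1} mod 11.
  i = 1 (α = 9): (9−3)(9−10)(9−1)(9−5) = 6·(−1)·8·4 = −192 ≡ 6, so v_1 = 6^{−1} = 2 (mod 11).
  i = 2 (α = 3): (3−9)(3−10)(3−1)(3−5) = (−6)·(−7)·2·(−2) = −168 ≡ 8, so v_2 = 8^{−1} = 7 (mod 11).
  i = 3 (α = 10): (10−9)(10−3)(10−1)(10−5) = 1·7·9·5 = 315 ≡ 7, so v_3 = 7^{−1} = 8 (mod 11).
  i = 4 (α = 1): (1−9)(1−3)(1−10)(1−5) = (−8)·(−2)·(−9)·(−4) = 576 ≡ 4, so v_4 = 4^{−1} = 3 (mod 11).
  i = 5 (α = 5): (5−9)(5−3)(5−10)(5−1) = (−4)·2·(−5)·4 = 160 ≡ 6, so v_5 = 6^{−1} = 2 (mod 11).
  v = [2, 7, 8, 3, 2].
Step 2: syndromes of r = [10, 7, 6, 9, 4] (all sums mod 11).
  S_0 = Σ v_i r_i = 2·10 + 7·7 + 8·6 + 3·9 + 2·4 = 152 ≡ 9.
  S_1 = Σ v_i α_i r_i = 2·9·10 + 7·3·7 + 8·10·6 + 3·1·9 + 2·5·4 = 874 ≡ 5.
  α_i^2 mod 11 = [4, 9, 1, 1, 3].
  S_2 = Σ v_i α_i^2 r_i = 2·4·10 + 7·9·7 + 8·1·6 + 3·1·9 + 2·3·4 = 620 ≡ 4.
  S = (9, 5, 4) ≠ 0, so r is not a codeword (an error is present).
Step 3: locate the error. For a single error e at position i, S_ℓ = v_i·e·α_i^ℓ, so α_err = S_1/S_0.
  S_0^{−1} = 9^{−1} = 5 (mod 11), so α_err = 5·5 = 25 ≡ 3 = α_2. Error position i = 2.
  Consistency check: S_2/S_1 = 4·9 = 36 ≡ 3 = α_err ✓ (single-error assumption holds).
Step 4: error magnitude e = S_0/v_2 = S_0·∏_{j≠2}(α_2 − α_j) = 9·8 = 72 ≡ 6 (mod 11).
Step 5: correct position 2: c_2 = r_2 − e = 7 − 6 ≡ 1 (mod 11). Hence c = [10, 1, 6, 9, 4].
  Check: interpolating c through the α_i gives m(x) = 2 + 7·x (degree < 2) with m(α_i) = c_i for every i, so c is indeed a codeword.


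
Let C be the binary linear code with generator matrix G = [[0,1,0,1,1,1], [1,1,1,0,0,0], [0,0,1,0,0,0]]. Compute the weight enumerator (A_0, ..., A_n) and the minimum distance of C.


Weight distribution: A_0 = 1, A_1 = 1, A_2 = 1, A_3 = 1, A_4 = 2, A_5 = 2. Minimum distance d = 1.

Enumerate all 2^3 = 8 messages m ∈ F_2^3.
For each, compute codeword c = mG in F_2^6, then tally its weight.
  m = 000 → c = 000000, weight = 0.
  m = 100 → c = 010111, weight = 4.
  m = 010 → c = 111000, weight = 3.
  m = 110 → c = 101111, weight = 5.
  m = 001 → c = 001000, weight = 1.
  m = 101 → c = 011111, weight = 5.
  m = 011 → c = 110000, weight = 2.
  m = 111 → c = 100111, weight = 4.
Tally weights:
  weight 0: 1 codewords.
  weight 1: 1 codewords.
  weight 2: 1 codewords.
  weight 3: 1 codewords.
  weight 4: 2 codewords.
  weight 5: 2 codewords.
Minimum distance d = smallest w > 0 with A_w > 0 = 1.
Sanity: Σ A_w = 8 = 2^3 = 8 ✓.


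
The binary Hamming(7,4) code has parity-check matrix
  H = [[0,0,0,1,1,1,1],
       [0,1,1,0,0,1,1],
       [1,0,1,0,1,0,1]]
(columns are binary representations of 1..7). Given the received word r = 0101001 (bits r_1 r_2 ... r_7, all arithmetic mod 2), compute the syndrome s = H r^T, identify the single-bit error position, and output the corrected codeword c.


s = (0, 0, 1)^T, error position = 1, corrected codeword c = 1101001

Compute s = H r^T mod 2 one row at a time:
  s_1 = 1 + 0 + 0 + 1 = 2 ≡ 0 (mod 2).
  s_2 = 1 + 0 + 0 + 1 = 2 ≡ 0 (mod 2).
  s_3 = 0 + 0 + 0 + 1 = 1 ≡ 1 (mod 2).
s = (0, 0, 1)^T — this equals column 1 of H (binary 001), so error is at position 1.
Correct: flip bit 1 of r = 0101001 to get c = 1101001.


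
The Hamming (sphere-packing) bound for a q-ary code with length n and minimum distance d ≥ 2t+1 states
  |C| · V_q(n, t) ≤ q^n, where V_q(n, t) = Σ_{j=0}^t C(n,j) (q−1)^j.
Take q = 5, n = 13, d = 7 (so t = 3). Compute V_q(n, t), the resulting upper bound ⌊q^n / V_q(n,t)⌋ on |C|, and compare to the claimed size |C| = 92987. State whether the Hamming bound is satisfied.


V_q(n, t) = 19605, q^n = 1220703125, Hamming bound = 62264, |C| = 92987 > bound (violated).

Step 1: Compute V_q(n, t) = Σ_{j=0}^3 C(n, j) (q−1)^j.
  j = 0: C(13,0)·(4)^0 = 1·1 = 1.
  j = 1: C(13,1)·(4)^1 = 13·4 = 52.
  j = 2: C(13,2)·(4)^2 = 78·16 = 1248.
  j = 3: C(13,3)·(4)^3 = 286·64 = 18304.
  V_q(n, t) = 1 + 52 + 1248 + 18304 = 19605.
Step 2: q^n = 5^13 = 1220703125.
Step 3: Hamming bound ⌊q^n / V_q(n,t)⌋ = ⌊1220703125/19605⌋ = 62264.
Step 4: Compare |C| = 92987 to 62264: violated.
The claimed |C| lies above the Hamming bound, so no 5-ary code of length 13 with d ≥ 7 can have 92987 codewords.


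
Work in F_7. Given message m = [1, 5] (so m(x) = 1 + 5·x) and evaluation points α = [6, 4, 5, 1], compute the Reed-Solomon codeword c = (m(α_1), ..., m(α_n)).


c = [3, 0, 5, 6]

Message polynomial: m(x) = 1 + 5·x (mod 7).
For each evaluation point α_i, compute m(α_i) mod 7:
  α_1 = 6: Horner steps 5 → 3, so m(6) = 3.
  α_2 = 4: Horner steps 5 → 0, so m(4) = 0.
  α_3 = 5: Horner steps 5 → 5, so m(5) = 5.
  α_4 = 1: Horner steps 5 → 6, so m(1) = 6.
Codeword c = [3, 0, 5, 6] ∈ F_7^4.


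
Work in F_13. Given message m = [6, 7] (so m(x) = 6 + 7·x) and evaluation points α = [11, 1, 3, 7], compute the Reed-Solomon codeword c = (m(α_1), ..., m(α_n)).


c = [5, 0, 1, 3]

Message polynomial: m(x) = 6 + 7·x (mod 13).
For each evaluation point α_i, compute m(α_i) mod 13:
  α_1 = 11: Horner steps 7 → 5, so m(11) = 5.
  α_2 = 1: Horner steps 7 → 0, so m(1) = 0.
  α_3 = 3: Horner steps 7 → 1, so m(3) = 1.
  α_4 = 7: Horner steps 7 → 3, so m(7) = 3.
Codeword c = [5, 0, 1, 3] ∈ F_13^4.


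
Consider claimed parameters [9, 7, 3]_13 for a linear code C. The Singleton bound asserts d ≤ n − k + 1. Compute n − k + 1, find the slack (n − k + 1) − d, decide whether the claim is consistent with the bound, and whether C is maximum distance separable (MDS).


Singleton RHS = n − k + 1 = 3, slack = 0, bound satisfied, MDS.

Singleton bound: d ≤ n − k + 1.
Here n = 9, k = 7, so n − k + 1 = 3.
Given d = 3, check d ≤ 3: YES.
Slack = (n − k + 1) − d = 0.
The code is MDS (slack = 0).
Description: the claimed parameters are [9, 7, 3]_13; such a code would be MDS (meets Singleton bound).


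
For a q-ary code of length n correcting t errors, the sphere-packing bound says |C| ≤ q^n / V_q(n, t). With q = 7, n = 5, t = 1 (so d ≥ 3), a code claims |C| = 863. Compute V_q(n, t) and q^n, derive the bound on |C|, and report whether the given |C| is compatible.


V_q(n, t) = 31, q^n = 16807, Hamming bound = 542, |C| = 863 > bound (violated).

Step 1: Compute V_q(n, t) = Σ_{j=0}^1 C(n, j) (q−1)^j.
  j = 0: C(5,0)·(6)^0 = 1·1 = 1.
  j = 1: C(5,1)·(6)^1 = 5·6 = 30.
  V_q(n, t) = 1 + 30 = 31.
Step 2: q^n = 7^5 = 16807.
Step 3: Hamming bound ⌊q^n / V_q(n,t)⌋ = ⌊16807/31⌋ = 542.
Step 4: Compare |C| = 863 to 542: violated.
The claimed |C| lies above the Hamming bound, so no 7-ary code of length 5 with d ≥ 3 can have 863 codewords.


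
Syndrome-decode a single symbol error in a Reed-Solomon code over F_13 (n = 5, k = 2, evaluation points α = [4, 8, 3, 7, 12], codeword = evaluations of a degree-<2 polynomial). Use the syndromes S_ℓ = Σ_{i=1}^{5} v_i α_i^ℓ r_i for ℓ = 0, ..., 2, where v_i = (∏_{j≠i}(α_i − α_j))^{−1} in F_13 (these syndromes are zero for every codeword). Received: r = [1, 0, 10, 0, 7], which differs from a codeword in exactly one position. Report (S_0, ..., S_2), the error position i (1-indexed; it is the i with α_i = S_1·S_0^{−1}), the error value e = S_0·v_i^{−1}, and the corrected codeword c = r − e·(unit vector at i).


S = (2, 3, 11), error at position 2, error magnitude e = 9, c = [1, 4, 10, 0, 7].

Step 1: column multipliers v_i = (∏_{j≠i}(α_i − α_j))^{−1} mod 13.
  i = 1 (α = 4): (4−8)(4−3)(4−7)(4−12) = (−4)·1·(−3)·(−8) = −96 ≡ 8, so v_1 = 8^{−1} = 5 (mod 13).
  i = 2 (α = 8): (8−4)(8−3)(8−7)(8−12) = 4·5·1·(−4) = −80 ≡ 11, so v_2 = 11^{−1} = 6 (mod 13).
  i = 3 (α = 3): (3−4)(3−8)(3−7)(3−12) = (−1)·(−5)·(−4)·(−9) = 180 ≡ 11, so v_3 = 11^{−1} = 6 (mod 13).
  i = 4 (α = 7): (7−4)(7−8)(7−3)(7−12) = 3·(−1)·4·(−5) = 60 ≡ 8, so v_4 = 8^{−1} = 5 (mod 13).
  i = 5 (α = 12): (12−4)(12−8)(12−3)(12−7) = 8·4·9·5 = 1440 ≡ 10, so v_5 = 10^{−1} = 4 (mod 13).
  v = [5, 6, 6, 5, 4].
Step 2: syndromes of r = [1, 0, 10, 0, 7] (all sums mod 13).
  S_0 = Σ v_i r_i = 5·1 + 6·0 + 6·10 + 5·0 + 4·7 = 93 ≡ 2.
  S_1 = Σ v_i α_i r_i = 5·4·1 + 6·8·0 + 6·3·10 + 5·7·0 + 4·12·7 = 536 ≡ 3.
  α_i^2 mod 13 = [3, 12, 9, 10, 1].
  S_2 = Σ v_i α_i^2 r_i = 5·3·1 + 6·12·0 + 6·9·10 + 5·10·0 + 4·1·7 = 583 ≡ 11.
  S = (2, 3, 11) ≠ 0, so r is not a codeword (an error is present).
Step 3: locate the error. For a single error e at position i, S_ℓ = v_i·e·α_i^ℓ, so α_err = S_1/S_0.
  S_0^{−1} = 2^{−1} = 7 (mod 13), so α_err = 3·7 = 21 ≡ 8 = α_2. Error position i = 2.
  Consistency check: S_2/S_1 = 11·9 = 99 ≡ 8 = α_err ✓ (single-error assumption holds).
Step 4: error magnitude e = S_0/v_2 = S_0·∏_{j≠2}(α_2 − α_j) = 2·11 = 22 ≡ 9 (mod 13).
Step 5: correct position 2: c_2 = r_2 − e = 0 − 9 ≡ 4 (mod 13). Hence c = [1, 4, 10, 0, 7].
  Check: interpolating c through the α_i gives m(x) = 11 + 4·x (degree < 2) with m(α_i) = c_i for every i, so c is indeed a codeword.


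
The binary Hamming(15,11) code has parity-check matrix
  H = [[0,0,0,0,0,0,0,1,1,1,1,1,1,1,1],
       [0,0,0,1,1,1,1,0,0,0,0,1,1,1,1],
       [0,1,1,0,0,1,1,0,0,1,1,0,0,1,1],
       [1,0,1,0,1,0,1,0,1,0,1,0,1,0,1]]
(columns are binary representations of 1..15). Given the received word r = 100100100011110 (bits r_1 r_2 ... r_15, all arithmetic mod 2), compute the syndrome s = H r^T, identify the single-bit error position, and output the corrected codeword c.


s = (0, 1, 1, 0)^T, error position = 6, corrected codeword c = 100101100011110

Compute s = H r^T mod 2 one row at a time:
  s_1 = 0 + 0 + 0 + 1 + 1 + 1 + 1 + 0 = 4 ≡ 0 (mod 2).
  s_2 = 1 + 0 + 0 + 1 + 1 + 1 + 1 + 0 = 5 ≡ 1 (mod 2).
  s_3 = 0 + 0 + 0 + 1 + 0 + 1 + 1 + 0 = 3 ≡ 1 (mod 2).
  s_4 = 1 + 0 + 0 + 1 + 0 + 1 + 1 + 0 = 4 ≡ 0 (mod 2).
s = (0, 1, 1, 0)^T — this equals column 6 of H (binary 0110), so error is at position 6.
Correct: flip bit 6 of r = 100100100011110 to get c = 100101100011110.


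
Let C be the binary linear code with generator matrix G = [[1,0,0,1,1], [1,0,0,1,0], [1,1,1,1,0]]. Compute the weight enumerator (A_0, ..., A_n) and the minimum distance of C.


Weight distribution: A_0 = 1, A_1 = 1, A_2 = 2, A_3 = 2, A_4 = 1, A_5 = 1. Minimum distance d = 1.

Enumerate all 2^3 = 8 messages m ∈ F_2^3.
For each, compute codeword c = mG in F_2^5, then tally its weight.
  m = 000 → c = 00000, weight = 0.
  m = 100 → c = 10011, weight = 3.
  m = 010 → c = 10010, weight = 2.
  m = 110 → c = 00001, weight = 1.
  m = 001 → c = 11110, weight = 4.
  m = 101 → c = 01101, weight = 3.
  m = 011 → c = 01100, weight = 2.
  m = 111 → c = 11111, weight = 5.
Tally weights:
  weight 0: 1 codewords.
  weight 1: 1 codewords.
  weight 2: 2 codewords.
  weight 3: 2 codewords.
  weight 4: 1 codewords.
  weight 5: 1 codewords.
Minimum distance d = smallest w > 0 with A_w > 0 = 1.
Sanity: Σ A_w = 8 = 2^3 = 8 ✓.
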